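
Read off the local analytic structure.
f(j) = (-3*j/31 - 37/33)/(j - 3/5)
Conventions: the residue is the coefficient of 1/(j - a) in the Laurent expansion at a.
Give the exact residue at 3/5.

The residue is -6032/5115.

At the order-1 pole 3/5 set g(j) = (j - (3/5))*f(j) = -3*j/31 - 37/33.
Simple pole: residue = g(a) at a = 3/5, which is -6032/5115.


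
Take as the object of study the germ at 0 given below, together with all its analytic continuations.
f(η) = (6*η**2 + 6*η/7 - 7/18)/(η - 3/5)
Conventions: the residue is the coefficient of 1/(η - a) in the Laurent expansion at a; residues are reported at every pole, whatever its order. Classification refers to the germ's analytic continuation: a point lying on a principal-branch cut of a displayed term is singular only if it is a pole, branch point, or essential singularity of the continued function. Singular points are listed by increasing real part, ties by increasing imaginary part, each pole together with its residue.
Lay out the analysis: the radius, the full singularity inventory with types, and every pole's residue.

Denominator factor (η - 3/5): pole of order 1 at 3/5, modulus 3/5.
The radius of convergence is the smallest modulus among the singular points: 3/5.
At the order-1 pole 3/5 set g(η) = (η - (3/5))*f(η) = 6*η**2 + 6*η/7 - 7/18.
Simple pole: residue = g(a) at a = 3/5, which is 7199/3150.

Radius of convergence at 0: 3/5.
At 3/5: a pole of order 1; residue 7199/3150.


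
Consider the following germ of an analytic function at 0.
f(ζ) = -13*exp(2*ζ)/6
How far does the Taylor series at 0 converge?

The radius of convergence is infinite.

The factor exp(2*ζ) is entire and contributes no finite singular point.
The polynomial part has no poles.
No finite singular points: the Taylor series at 0 converges everywhere.


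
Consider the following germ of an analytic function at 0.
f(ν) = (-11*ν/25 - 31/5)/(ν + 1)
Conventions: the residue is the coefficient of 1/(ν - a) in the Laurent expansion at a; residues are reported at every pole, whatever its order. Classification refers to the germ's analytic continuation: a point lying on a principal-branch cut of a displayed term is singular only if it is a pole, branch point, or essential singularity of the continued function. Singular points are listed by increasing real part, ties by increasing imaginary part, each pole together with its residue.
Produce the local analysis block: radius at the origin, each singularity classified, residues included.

Radius of convergence at 0: 1.
At -1: a pole of order 1; residue -144/25.

Denominator factor (ν + 1): pole of order 1 at -1, modulus 1.
The radius of convergence is the smallest modulus among the singular points: 1.
At the order-1 pole -1 set g(ν) = (ν - (-1))*f(ν) = -11*ν/25 - 31/5.
Simple pole: residue = g(a) at a = -1, which is -144/25.


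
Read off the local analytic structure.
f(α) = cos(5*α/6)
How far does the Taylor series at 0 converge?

The factor cos(5*α/6) is entire and contributes no finite singular point.
The polynomial part has no poles.
No finite singular points: the Taylor series at 0 converges everywhere.

The radius of convergence is infinite.


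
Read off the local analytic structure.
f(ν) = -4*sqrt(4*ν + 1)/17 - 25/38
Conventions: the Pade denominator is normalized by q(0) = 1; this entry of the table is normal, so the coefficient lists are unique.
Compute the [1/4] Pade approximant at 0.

The Pade approximant has numerator coefficients [-577/646, -194261160369/76348839145]; denominator coefficients [1, 548812114/236374115, -164612048/236374115, 126803264/236374115, -21829936/47274823].

Taylor coefficients needed (expand at 0): a_0 = -577/646, a_1 = -8/17, a_2 = 8/17, a_3 = -16/17, a_4 = 40/17, a_5 = -112/17.
Write the denominator as Q(ν) = 1 + q1*ν + q2*ν^2 + q3*ν^3 + q4*ν^4. Requiring Q*f - P = O(ν^6) with deg P <= 1 kills the coefficients of ν^2..ν^5 in Q*f:
  ν^2: a_2 + q1*a_1 + q2*a_0 = 0, i.e. 8/17 + (-8/17)*q1 + (-577/646)*q2 = 0.
  ν^3: a_3 + q1*a_2 + q2*a_1 + q3*a_0 = 0, i.e. -16/17 + (8/17)*q1 + (-8/17)*q2 + (-577/646)*q3 = 0.
  ν^4: a_4 + q1*a_3 + q2*a_2 + q3*a_1 + q4*a_0 = 0, i.e. 40/17 + (-16/17)*q1 + (8/17)*q2 + (-8/17)*q3 + (-577/646)*q4 = 0.
  ν^5: a_5 + q1*a_4 + q2*a_3 + q3*a_2 + q4*a_1 = 0, i.e. -112/17 + (40/17)*q1 + (-16/17)*q2 + (8/17)*q3 + (-8/17)*q4 = 0.
Solving this linear system: q1 = 548812114/236374115, q2 = -164612048/236374115, q3 = 126803264/236374115, q4 = -21829936/47274823.
The numerator is Q*f truncated at degree 1: P0 = a_0 = -577/646; P1 = a_1 + q1*a_0 = -194261160369/76348839145.


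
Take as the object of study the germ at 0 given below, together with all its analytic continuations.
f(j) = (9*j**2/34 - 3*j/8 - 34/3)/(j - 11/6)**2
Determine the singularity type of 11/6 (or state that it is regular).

The point is a pole of order 2.

The denominator factor j - 11/6 vanishes at 11/6 and appears to the power 2; the numerator there equals -9083/816, nonzero, and no other factor vanishes.
Hence a pole whose order is the multiplicity, 2.


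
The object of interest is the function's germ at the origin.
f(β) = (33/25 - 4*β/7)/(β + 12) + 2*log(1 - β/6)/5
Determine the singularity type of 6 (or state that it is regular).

The term (2/5)*log(1 - β/(6)) has argument 1 - 6/(6) = 0 at 6: a logarithmic (infinitely-sheeted) branch point; the remaining terms are analytic or single-valued there.

The point is a logarithmic branch point.


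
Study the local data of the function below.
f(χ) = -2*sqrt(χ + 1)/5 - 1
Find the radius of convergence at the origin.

Branch term (-2/5)*sqrt(1 - χ/(-1)): its argument vanishes at χ = -1, a square-root branch point, modulus 1.
The radius of convergence is the smallest modulus among the singular points: 1.

The radius of convergence is 1.


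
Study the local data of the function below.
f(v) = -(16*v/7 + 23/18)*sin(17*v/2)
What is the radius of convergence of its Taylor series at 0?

The radius of convergence is infinite.

The factor -sin(17*v/2) is entire and contributes no finite singular point.
The polynomial part has no poles.
No finite singular points: the Taylor series at 0 converges everywhere.


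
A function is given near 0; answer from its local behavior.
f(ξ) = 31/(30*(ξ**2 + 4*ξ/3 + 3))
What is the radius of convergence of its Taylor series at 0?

The radius of convergence is sqrt(3).

Denominator factor (ξ**2 + 4*ξ/3 + 3): discriminant -92/9, complex-conjugate roots (-2/3) + ((1/3)*sqrt(23))*i and (-2/3) - ((1/3)*sqrt(23))*i; poles of order 1, moduli sqrt(3) and sqrt(3).
The radius of convergence is the smallest modulus among the singular points: sqrt(3).


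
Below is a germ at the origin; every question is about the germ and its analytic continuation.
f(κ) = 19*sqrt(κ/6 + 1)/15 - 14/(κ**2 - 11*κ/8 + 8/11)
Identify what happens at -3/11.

Denominator factors: κ**2 - 11*κ/8 + 8/11 = 1139/968 at κ = -3/11 — none vanishes.
Branch term sqrt(1 - κ/(-6)): argument at -3/11 is 21/22, nonzero, so -3/11 is not its branch point (a point on a principal cut is still regular for the continued germ).
So the germ continues analytically to -3/11.

The point is a regular point.


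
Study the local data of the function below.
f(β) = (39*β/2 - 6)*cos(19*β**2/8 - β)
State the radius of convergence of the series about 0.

The radius of convergence is infinite.

The factor cos(19*β**2/8 - β) is entire and contributes no finite singular point.
The polynomial part has no poles.
No finite singular points: the Taylor series at 0 converges everywhere.


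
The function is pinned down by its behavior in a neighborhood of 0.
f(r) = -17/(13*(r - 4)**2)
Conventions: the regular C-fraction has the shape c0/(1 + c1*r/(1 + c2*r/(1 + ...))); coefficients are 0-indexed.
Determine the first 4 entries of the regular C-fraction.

Taylor coefficients (expand at 0): a_0 = -17/208, a_1 = -17/416, a_2 = -51/3328, a_3 = -17/3328.
c0 = a_0 = -17/208. Peel one level at a time: if S = 1 + c*r/S' with S'(0) = 1, then c is the r-coefficient of S and S' = c*r/(S - 1).
S_1 = c0/f = 1 + (-1/2)*r + (1/16)*r^2 + ...; c1 = -1/2.
S_2 = c1*r/(S_1 - 1) = 1 + (1/8)*r + (1/64)*r^2 + ...; c2 = 1/8.
S_3 = c2*r/(S_2 - 1) = 1 + (-1/8)*r + ...; c3 = -1/8.

The regular C-fraction coefficients are [-17/208, -1/2, 1/8, -1/8].


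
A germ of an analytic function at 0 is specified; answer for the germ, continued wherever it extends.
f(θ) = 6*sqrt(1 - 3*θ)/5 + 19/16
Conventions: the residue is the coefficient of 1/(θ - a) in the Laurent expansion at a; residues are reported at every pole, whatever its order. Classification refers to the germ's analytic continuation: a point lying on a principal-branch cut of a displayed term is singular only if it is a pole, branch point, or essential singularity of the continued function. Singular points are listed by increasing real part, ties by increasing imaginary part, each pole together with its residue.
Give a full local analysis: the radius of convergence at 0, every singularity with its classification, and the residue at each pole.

Radius of convergence at 0: 1/3.
At 1/3: an algebraic (square-root) branch point.

Branch term (6/5)*sqrt(1 - θ/(1/3)): its argument vanishes at θ = 1/3, a square-root branch point, modulus 1/3.
The radius of convergence is the smallest modulus among the singular points: 1/3.


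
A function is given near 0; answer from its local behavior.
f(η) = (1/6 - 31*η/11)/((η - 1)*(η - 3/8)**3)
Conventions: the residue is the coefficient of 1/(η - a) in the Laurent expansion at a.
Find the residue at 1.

The residue is -1792/165.

At the order-1 pole 1 set g(η) = (η - (1))*f(η) = (1/6 - 31*η/11)/(η - 3/8)**3.
Simple pole: residue = g(a) at a = 1, which is -1792/165.


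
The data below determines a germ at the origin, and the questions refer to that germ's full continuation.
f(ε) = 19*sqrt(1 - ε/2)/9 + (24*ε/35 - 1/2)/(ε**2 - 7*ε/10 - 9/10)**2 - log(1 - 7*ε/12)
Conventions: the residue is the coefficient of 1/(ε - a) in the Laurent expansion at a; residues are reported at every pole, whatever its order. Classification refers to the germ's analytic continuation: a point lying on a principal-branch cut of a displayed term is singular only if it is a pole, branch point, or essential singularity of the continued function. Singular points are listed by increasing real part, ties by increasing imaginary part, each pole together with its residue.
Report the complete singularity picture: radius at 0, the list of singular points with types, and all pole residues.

Denominator factor (ε**2 - 7*ε/10 - 9/10)^2: discriminant 409/100, real irrational roots 7/20 + (1/20)*sqrt(409) and 7/20 - (1/20)*sqrt(409); poles of order 2, moduli 7/20 + (1/20)*sqrt(409) and -7/20 + (1/20)*sqrt(409).
Branch term (19/9)*sqrt(1 - ε/(2)): its argument vanishes at ε = 2, a square-root branch point, modulus 2.
Branch term (-1)*log(1 - ε/(12/7)): its argument vanishes at ε = 12/7, a logarithmic branch point, modulus 12/7.
The radius of convergence is the smallest modulus among the singular points: -7/20 + (1/20)*sqrt(409).
The branch terms are analytic at 7/20 - (1/20)*sqrt(409) and contribute nothing to the residue; only the rational part matters.
The factor ε**2 - 7*ε/10 - 9/10 splits as (ε - a)(ε - a') with a = 7/20 - (1/20)*sqrt(409), a' = 7/20 + (1/20)*sqrt(409). At the order-2 pole a set g(ε) = (ε - a)^2*(rational part) = [24*ε/35 - 1/2] / (ε - a')^2.
Order-2 pole: residue = g'(a); g'(7/20 - (1/20)*sqrt(409)) = -(520/167281)*sqrt(409), so the residue is -(520/167281)*sqrt(409).
The branch terms are analytic at 7/20 + (1/20)*sqrt(409) and contribute nothing to the residue; only the rational part matters.
The factor ε**2 - 7*ε/10 - 9/10 splits as (ε - a)(ε - a') with a = 7/20 + (1/20)*sqrt(409), a' = 7/20 - (1/20)*sqrt(409). At the order-2 pole a set g(ε) = (ε - a)^2*(rational part) = [24*ε/35 - 1/2] / (ε - a')^2.
Order-2 pole: residue = g'(a); g'(7/20 + (1/20)*sqrt(409)) = (520/167281)*sqrt(409), so the residue is (520/167281)*sqrt(409).
List the singular points by increasing real part (a conjugate pair: the negative imaginary part first).

Radius of convergence at 0: -7/20 + (1/20)*sqrt(409).
At 7/20 - (1/20)*sqrt(409): a pole of order 2; residue -(520/167281)*sqrt(409).
At 7/20 + (1/20)*sqrt(409): a pole of order 2; residue (520/167281)*sqrt(409).
At 12/7: a logarithmic branch point.
At 2: an algebraic (square-root) branch point.


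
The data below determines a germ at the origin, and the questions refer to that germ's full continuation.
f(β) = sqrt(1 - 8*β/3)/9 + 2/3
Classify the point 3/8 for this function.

The point is an algebraic (square-root) branch point.

The term (1/9)*sqrt(1 - β/(3/8)) has argument 1 - 3/8/(3/8) = 0 at 3/8: a square-root (algebraic, two-sheeted) branch point; the remaining terms are analytic or single-valued there.


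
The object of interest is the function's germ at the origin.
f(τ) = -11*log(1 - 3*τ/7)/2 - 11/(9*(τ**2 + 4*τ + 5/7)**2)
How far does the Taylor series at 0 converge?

Denominator factor (τ**2 + 4*τ + 5/7)^2: discriminant 92/7, real irrational roots -2 + (1/7)*sqrt(161) and -2 - (1/7)*sqrt(161); poles of order 2, moduli 2 - (1/7)*sqrt(161) and 2 + (1/7)*sqrt(161).
Branch term (-11/2)*log(1 - τ/(7/3)): its argument vanishes at τ = 7/3, a logarithmic branch point, modulus 7/3.
The radius of convergence is the smallest modulus among the singular points: 2 - (1/7)*sqrt(161).

The radius of convergence is 2 - (1/7)*sqrt(161).


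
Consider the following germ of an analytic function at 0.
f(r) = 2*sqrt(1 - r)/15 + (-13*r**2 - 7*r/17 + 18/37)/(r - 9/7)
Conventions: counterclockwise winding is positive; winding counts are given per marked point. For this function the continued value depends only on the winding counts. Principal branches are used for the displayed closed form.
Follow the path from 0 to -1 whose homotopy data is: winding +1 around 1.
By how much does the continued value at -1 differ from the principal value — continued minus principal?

The rational part is single-valued and drops out of the difference; each branch term changes only by its own monodromy.
(2/15)*sqrt(1 - r/(1)): winding +1 is odd, the square root flips sign, contributing -2*(2/15)*sqrt(1 - (-1)/(1)) = -2*(2/15)*sqrt(2) = -(4/15)*sqrt(2).
Summing the contributions at r = -1 gives -(4/15)*sqrt(2).

Continued minus principal equals -(4/15)*sqrt(2).


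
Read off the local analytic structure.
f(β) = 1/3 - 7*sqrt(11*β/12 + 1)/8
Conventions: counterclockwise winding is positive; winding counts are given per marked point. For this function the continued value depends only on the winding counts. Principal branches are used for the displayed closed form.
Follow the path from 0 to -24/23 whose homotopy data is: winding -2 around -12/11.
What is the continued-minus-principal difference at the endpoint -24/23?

Continued minus principal equals 0.

The rational part is single-valued and drops out of the difference; each branch term changes only by its own monodromy.
(-7/8)*sqrt(1 - β/(-12/11)): winding -2 is even, the square root returns to the same sheet, contribution 0.
Summing the contributions at β = -24/23 gives 0.


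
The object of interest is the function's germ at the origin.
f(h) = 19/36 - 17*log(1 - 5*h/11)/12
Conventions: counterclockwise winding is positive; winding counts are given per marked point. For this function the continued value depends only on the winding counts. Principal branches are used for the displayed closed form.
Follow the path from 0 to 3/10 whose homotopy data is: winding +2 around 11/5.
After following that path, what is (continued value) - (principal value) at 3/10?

The rational part is single-valued and drops out of the difference; each branch term changes only by its own monodromy.
(-17/12)*log(1 - h/(11/5)): each positive loop around 11/5 adds 2*pi*i to the log, so winding +2 contributes (-17/12)*(2)*2*pi*i = -(17/3)*pi*i.
Summing the contributions at h = 3/10 gives -(17/3)*pi*i.

Continued minus principal equals -(17/3)*pi*i.


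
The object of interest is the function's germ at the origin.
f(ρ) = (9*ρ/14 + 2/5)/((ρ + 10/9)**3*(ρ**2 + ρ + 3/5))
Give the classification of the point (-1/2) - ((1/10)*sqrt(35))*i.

The denominator factor ρ**2 + ρ + 3/5 vanishes at (-1/2) - ((1/10)*sqrt(35))*i and appears to the power 1; the numerator there equals (11/140) - ((9/140)*sqrt(35))*i, nonzero, and no other factor vanishes.
Hence a pole whose order is the multiplicity, 1.

The point is a pole of order 1.


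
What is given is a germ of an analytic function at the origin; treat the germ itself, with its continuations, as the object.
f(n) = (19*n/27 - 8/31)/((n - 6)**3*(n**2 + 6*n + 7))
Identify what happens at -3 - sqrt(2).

The point is a pole of order 1.

The denominator factor n**2 + 6*n + 7 vanishes at -3 - sqrt(2) and appears to the power 1; the numerator there equals -661/279 - (19/27)*sqrt(2), nonzero, and no other factor vanishes.
Hence a pole whose order is the multiplicity, 1.


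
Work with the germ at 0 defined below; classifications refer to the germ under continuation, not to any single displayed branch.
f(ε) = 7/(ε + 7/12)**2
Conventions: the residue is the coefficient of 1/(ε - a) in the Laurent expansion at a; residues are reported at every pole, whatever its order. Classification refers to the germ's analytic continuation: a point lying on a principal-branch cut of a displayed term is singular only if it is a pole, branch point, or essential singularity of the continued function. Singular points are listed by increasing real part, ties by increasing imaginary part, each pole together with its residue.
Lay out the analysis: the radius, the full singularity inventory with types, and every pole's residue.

Radius of convergence at 0: 7/12.
At -7/12: a pole of order 2; residue 0.

Denominator factor (ε + 7/12)^2: pole of order 2 at -7/12, modulus 7/12.
The radius of convergence is the smallest modulus among the singular points: 7/12.
At the order-2 pole -7/12 set g(ε) = (ε - (-7/12))^2*f(ε) = 7.
Order-2 pole: residue = g'(a); g'(-7/12) = 0, so the residue is 0.


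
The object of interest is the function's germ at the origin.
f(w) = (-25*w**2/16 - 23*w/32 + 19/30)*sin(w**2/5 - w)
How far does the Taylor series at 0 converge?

The factor sin(w**2/5 - w) is entire and contributes no finite singular point.
The polynomial part has no poles.
No finite singular points: the Taylor series at 0 converges everywhere.

The radius of convergence is infinite.


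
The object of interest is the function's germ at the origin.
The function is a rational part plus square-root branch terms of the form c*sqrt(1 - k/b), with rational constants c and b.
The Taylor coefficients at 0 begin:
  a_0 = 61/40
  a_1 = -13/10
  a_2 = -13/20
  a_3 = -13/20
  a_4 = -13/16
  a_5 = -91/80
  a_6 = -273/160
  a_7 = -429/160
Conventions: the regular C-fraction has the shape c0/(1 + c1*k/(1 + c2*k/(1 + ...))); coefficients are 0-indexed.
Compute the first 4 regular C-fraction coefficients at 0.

Taylor coefficients (read off): a_0 = 61/40, a_1 = -13/10, a_2 = -13/20, a_3 = -13/20.
c0 = a_0 = 61/40. Peel one level at a time: if S = 1 + c*k/S' with S'(0) = 1, then c is the k-coefficient of S and S' = c*k/(S - 1).
S_1 = c0/f = 1 + (52/61)*k + (4290/3721)*k^2 + ...; c1 = 52/61.
S_2 = c1*k/(S_1 - 1) = 1 + (-165/122)*k + (-1/4)*k^2 + ...; c2 = -165/122.
S_3 = c2*k/(S_2 - 1) = 1 + (-61/330)*k + ...; c3 = -61/330.

The regular C-fraction coefficients are [61/40, 52/61, -165/122, -61/330].


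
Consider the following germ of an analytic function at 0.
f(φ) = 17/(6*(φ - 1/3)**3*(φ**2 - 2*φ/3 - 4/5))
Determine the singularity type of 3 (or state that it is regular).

Denominator factors: φ - 1/3 = 8/3 at φ = 3; φ**2 - 2*φ/3 - 4/5 = 31/5 at φ = 3 — none vanishes.
So the germ continues analytically to 3.

The point is a regular point.


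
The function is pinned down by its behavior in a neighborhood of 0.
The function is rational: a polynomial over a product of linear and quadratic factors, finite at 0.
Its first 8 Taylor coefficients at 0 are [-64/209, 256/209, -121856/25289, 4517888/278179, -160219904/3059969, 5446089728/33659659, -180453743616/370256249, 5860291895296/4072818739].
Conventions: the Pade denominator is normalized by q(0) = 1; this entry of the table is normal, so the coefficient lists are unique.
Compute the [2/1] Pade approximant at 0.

The Pade approximant has numerator coefficients [-64/209, 52736/273581, -2076672/3009391]; denominator coefficients [1, 4412/1309].


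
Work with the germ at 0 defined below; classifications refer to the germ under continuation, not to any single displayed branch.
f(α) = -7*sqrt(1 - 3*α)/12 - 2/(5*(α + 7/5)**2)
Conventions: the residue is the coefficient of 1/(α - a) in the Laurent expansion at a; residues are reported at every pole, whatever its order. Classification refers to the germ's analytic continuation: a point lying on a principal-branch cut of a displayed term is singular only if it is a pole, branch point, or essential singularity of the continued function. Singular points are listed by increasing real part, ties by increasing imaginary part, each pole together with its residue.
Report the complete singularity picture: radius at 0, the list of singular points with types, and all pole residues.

Denominator factor (α + 7/5)^2: pole of order 2 at -7/5, modulus 7/5.
Branch term (-7/12)*sqrt(1 - α/(1/3)): its argument vanishes at α = 1/3, a square-root branch point, modulus 1/3.
The radius of convergence is the smallest modulus among the singular points: 1/3.
The branch term is analytic at -7/5 and contributes nothing to the residue; only the rational part matters.
At the order-2 pole -7/5 set g(α) = (α - (-7/5))^2*(rational part) = -2/5.
Order-2 pole: residue = g'(a); g'(-7/5) = 0, so the residue is 0.
List the singular points by increasing real part (a conjugate pair: the negative imaginary part first).

Radius of convergence at 0: 1/3.
At -7/5: a pole of order 2; residue 0.
At 1/3: an algebraic (square-root) branch point.


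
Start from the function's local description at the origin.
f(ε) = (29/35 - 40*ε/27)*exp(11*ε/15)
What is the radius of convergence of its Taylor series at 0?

The radius of convergence is infinite.

The factor exp(11*ε/15) is entire and contributes no finite singular point.
The polynomial part has no poles.
No finite singular points: the Taylor series at 0 converges everywhere.


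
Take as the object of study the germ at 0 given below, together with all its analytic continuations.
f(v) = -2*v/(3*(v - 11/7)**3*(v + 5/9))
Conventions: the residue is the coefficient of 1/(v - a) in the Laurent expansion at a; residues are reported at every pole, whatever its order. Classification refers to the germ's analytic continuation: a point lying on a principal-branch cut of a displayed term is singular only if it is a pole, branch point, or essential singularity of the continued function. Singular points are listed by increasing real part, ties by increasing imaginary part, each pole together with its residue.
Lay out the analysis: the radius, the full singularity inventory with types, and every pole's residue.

Denominator factor (v - 11/7)^3: pole of order 3 at 11/7, modulus 11/7.
Denominator factor (v + 5/9): pole of order 1 at -5/9, modulus 5/9.
The radius of convergence is the smallest modulus among the singular points: 5/9.
At the order-1 pole -5/9 set g(v) = (v - (-5/9))*f(v) = -2*v/(3*(v - 11/7)**3).
Simple pole: residue = g(a) at a = -5/9, which is -46305/1203052.
At the order-3 pole 11/7 set g(v) = (v - (11/7))^3*f(v) = -2*v/(3*(v + 5/9)).
Order-3 pole: residue = g''(a)/2; g''(11/7) = 46305/601526, so the residue is 46305/1203052.
List the singular points by increasing real part (a conjugate pair: the negative imaginary part first).

Radius of convergence at 0: 5/9.
At -5/9: a pole of order 1; residue -46305/1203052.
At 11/7: a pole of order 3; residue 46305/1203052.


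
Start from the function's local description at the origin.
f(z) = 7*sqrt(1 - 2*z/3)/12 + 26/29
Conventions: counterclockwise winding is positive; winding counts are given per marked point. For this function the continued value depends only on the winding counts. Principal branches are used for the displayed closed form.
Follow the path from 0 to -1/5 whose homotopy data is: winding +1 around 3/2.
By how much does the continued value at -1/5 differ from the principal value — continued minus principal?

Continued minus principal equals -(7/90)*sqrt(255).

The rational part is single-valued and drops out of the difference; each branch term changes only by its own monodromy.
(7/12)*sqrt(1 - z/(3/2)): winding +1 is odd, the square root flips sign, contributing -2*(7/12)*sqrt(1 - (-1/5)/(3/2)) = -2*(7/12)*sqrt(17/15) = -(7/90)*sqrt(255).
Summing the contributions at z = -1/5 gives -(7/90)*sqrt(255).


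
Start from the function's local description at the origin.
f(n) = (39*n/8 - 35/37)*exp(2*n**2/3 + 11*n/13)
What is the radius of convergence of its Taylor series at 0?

The radius of convergence is infinite.

The factor exp(2*n**2/3 + 11*n/13) is entire and contributes no finite singular point.
The polynomial part has no poles.
No finite singular points: the Taylor series at 0 converges everywhere.


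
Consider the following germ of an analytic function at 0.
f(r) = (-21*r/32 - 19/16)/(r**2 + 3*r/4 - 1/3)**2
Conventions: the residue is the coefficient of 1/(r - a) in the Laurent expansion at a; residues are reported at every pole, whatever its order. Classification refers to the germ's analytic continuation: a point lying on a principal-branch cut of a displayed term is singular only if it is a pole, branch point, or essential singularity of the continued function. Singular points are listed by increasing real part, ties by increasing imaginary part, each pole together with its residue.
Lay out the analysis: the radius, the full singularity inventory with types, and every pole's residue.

Radius of convergence at 0: -3/8 + (1/24)*sqrt(273).
At -3/8 - (1/24)*sqrt(273): a pole of order 2; residue -(723/16562)*sqrt(273).
At -3/8 + (1/24)*sqrt(273): a pole of order 2; residue (723/16562)*sqrt(273).

Denominator factor (r**2 + 3*r/4 - 1/3)^2: discriminant 91/48, real irrational roots -3/8 + (1/24)*sqrt(273) and -3/8 - (1/24)*sqrt(273); poles of order 2, moduli -3/8 + (1/24)*sqrt(273) and 3/8 + (1/24)*sqrt(273).
The radius of convergence is the smallest modulus among the singular points: -3/8 + (1/24)*sqrt(273).
The factor r**2 + 3*r/4 - 1/3 splits as (r - a)(r - a') with a = -3/8 - (1/24)*sqrt(273), a' = -3/8 + (1/24)*sqrt(273). At the order-2 pole a set g(r) = (r - a)^2*f(r) = [-21*r/32 - 19/16] / (r - a')^2.
Order-2 pole: residue = g'(a); g'(-3/8 - (1/24)*sqrt(273)) = -(723/16562)*sqrt(273), so the residue is -(723/16562)*sqrt(273).
The factor r**2 + 3*r/4 - 1/3 splits as (r - a)(r - a') with a = -3/8 + (1/24)*sqrt(273), a' = -3/8 - (1/24)*sqrt(273). At the order-2 pole a set g(r) = (r - a)^2*f(r) = [-21*r/32 - 19/16] / (r - a')^2.
Order-2 pole: residue = g'(a); g'(-3/8 + (1/24)*sqrt(273)) = (723/16562)*sqrt(273), so the residue is (723/16562)*sqrt(273).
List the singular points by increasing real part (a conjugate pair: the negative imaginary part first).


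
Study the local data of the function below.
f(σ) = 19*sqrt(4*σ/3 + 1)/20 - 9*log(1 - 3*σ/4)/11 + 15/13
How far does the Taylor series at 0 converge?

The radius of convergence is 3/4.

Branch term (19/20)*sqrt(1 - σ/(-3/4)): its argument vanishes at σ = -3/4, a square-root branch point, modulus 3/4.
Branch term (-9/11)*log(1 - σ/(4/3)): its argument vanishes at σ = 4/3, a logarithmic branch point, modulus 4/3.
The radius of convergence is the smallest modulus among the singular points: 3/4.


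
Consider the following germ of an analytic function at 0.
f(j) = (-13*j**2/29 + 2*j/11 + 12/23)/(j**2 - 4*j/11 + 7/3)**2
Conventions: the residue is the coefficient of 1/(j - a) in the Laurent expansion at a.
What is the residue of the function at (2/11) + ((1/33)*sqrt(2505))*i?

The residue is ((52327/74407852)*sqrt(2505))*i.

The factor j**2 - 4*j/11 + 7/3 splits as (j - a)(j - a') with a = (2/11) + ((1/33)*sqrt(2505))*i, a' = (2/11) - ((1/33)*sqrt(2505))*i. At the order-2 pole a set g(j) = (j - a)^2*f(j) = [-13*j**2/29 + 2*j/11 + 12/23] / (j - a')^2.
Order-2 pole: residue = g'(a); g'((2/11) + ((1/33)*sqrt(2505))*i) = ((52327/74407852)*sqrt(2505))*i, so the residue is ((52327/74407852)*sqrt(2505))*i.


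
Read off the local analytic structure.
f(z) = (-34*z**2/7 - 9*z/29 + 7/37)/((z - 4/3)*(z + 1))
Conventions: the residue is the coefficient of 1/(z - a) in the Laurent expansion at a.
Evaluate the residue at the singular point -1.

At the order-1 pole -1 set g(z) = (z - (-1))*f(z) = (-34*z**2/7 - 9*z/29 + 7/37)/(z - 4/3).
Simple pole: residue = g(a) at a = -1, which is 98190/52577.

The residue is 98190/52577.


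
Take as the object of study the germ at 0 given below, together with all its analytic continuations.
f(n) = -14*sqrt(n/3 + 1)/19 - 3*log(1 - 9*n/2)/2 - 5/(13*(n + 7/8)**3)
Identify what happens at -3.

The term (-14/19)*sqrt(1 - n/(-3)) has argument 1 - -3/(-3) = 0 at -3: a square-root (algebraic, two-sheeted) branch point; the remaining terms are analytic or single-valued there.

The point is an algebraic (square-root) branch point.


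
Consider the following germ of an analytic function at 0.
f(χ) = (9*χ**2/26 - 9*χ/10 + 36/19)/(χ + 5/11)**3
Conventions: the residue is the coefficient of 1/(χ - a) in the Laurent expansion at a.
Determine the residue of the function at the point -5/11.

The residue is 9/26.

At the order-3 pole -5/11 set g(χ) = (χ - (-5/11))^3*f(χ) = 9*χ**2/26 - 9*χ/10 + 36/19.
Order-3 pole: residue = g''(a)/2; g''(-5/11) = 9/13, so the residue is 9/26.


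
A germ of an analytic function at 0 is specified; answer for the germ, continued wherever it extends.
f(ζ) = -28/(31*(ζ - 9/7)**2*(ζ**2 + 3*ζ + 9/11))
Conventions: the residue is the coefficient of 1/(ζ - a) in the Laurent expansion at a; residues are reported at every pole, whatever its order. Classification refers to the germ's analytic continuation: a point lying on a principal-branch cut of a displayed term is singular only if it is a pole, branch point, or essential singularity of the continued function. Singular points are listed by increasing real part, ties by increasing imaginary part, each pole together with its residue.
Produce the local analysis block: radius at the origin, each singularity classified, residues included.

Radius of convergence at 0: 3/2 - (3/22)*sqrt(77).
At -3/2 - (3/22)*sqrt(77): a pole of order 1; residue -7553546/120227517 + (395626/40075839)*sqrt(77).
At -3/2 + (3/22)*sqrt(77): a pole of order 1; residue -7553546/120227517 - (395626/40075839)*sqrt(77).
At 9/7: a pole of order 2; residue 15107092/120227517.


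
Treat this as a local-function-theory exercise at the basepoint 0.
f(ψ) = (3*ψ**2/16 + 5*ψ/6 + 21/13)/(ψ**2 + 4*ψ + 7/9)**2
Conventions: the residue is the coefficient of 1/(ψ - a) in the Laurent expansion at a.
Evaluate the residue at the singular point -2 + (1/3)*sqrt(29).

The residue is -(531/699712)*sqrt(29).

The factor ψ**2 + 4*ψ + 7/9 splits as (ψ - a)(ψ - a') with a = -2 + (1/3)*sqrt(29), a' = -2 - (1/3)*sqrt(29). At the order-2 pole a set g(ψ) = (ψ - a)^2*f(ψ) = [3*ψ**2/16 + 5*ψ/6 + 21/13] / (ψ - a')^2.
Order-2 pole: residue = g'(a); g'(-2 + (1/3)*sqrt(29)) = -(531/699712)*sqrt(29), so the residue is -(531/699712)*sqrt(29).


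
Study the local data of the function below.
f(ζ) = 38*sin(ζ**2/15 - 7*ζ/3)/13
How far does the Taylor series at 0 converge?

The factor -sin(ζ**2/15 - 7*ζ/3) is entire and contributes no finite singular point.
The polynomial part has no poles.
No finite singular points: the Taylor series at 0 converges everywhere.

The radius of convergence is infinite.


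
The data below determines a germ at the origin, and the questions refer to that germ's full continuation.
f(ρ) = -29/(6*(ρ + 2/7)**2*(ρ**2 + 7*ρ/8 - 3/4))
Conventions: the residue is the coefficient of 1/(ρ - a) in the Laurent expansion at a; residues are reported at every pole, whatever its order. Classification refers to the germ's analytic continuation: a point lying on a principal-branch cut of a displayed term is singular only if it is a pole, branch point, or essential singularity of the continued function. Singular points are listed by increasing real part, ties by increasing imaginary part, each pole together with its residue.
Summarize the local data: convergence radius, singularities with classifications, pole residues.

Radius of convergence at 0: 2/7.
At -7/16 - (1/16)*sqrt(241): a pole of order 1; residue -169099/194400 + (8595629/46850400)*sqrt(241).
At -2/7: a pole of order 2; residue 169099/97200.
At -7/16 + (1/16)*sqrt(241): a pole of order 1; residue -169099/194400 - (8595629/46850400)*sqrt(241).

Denominator factor (ρ**2 + 7*ρ/8 - 3/4): discriminant 241/64, real irrational roots -7/16 + (1/16)*sqrt(241) and -7/16 - (1/16)*sqrt(241); poles of order 1, moduli -7/16 + (1/16)*sqrt(241) and 7/16 + (1/16)*sqrt(241).
Denominator factor (ρ + 2/7)^2: pole of order 2 at -2/7, modulus 2/7.
The radius of convergence is the smallest modulus among the singular points: 2/7.
The factor ρ**2 + 7*ρ/8 - 3/4 splits as (ρ - a)(ρ - a') with a = -7/16 - (1/16)*sqrt(241), a' = -7/16 + (1/16)*sqrt(241). At the order-1 pole a set g(ρ) = (ρ - a)*f(ρ) = [-29/(6*(ρ + 2/7)**2)] / (ρ - a').
Simple pole: residue = g(a) at a = -7/16 - (1/16)*sqrt(241), which is -169099/194400 + (8595629/46850400)*sqrt(241).
At the order-2 pole -2/7 set g(ρ) = (ρ - (-2/7))^2*f(ρ) = -29/(6*(ρ**2 + 7*ρ/8 - 3/4)).
Order-2 pole: residue = g'(a); g'(-2/7) = 169099/97200, so the residue is 169099/97200.
The factor ρ**2 + 7*ρ/8 - 3/4 splits as (ρ - a)(ρ - a') with a = -7/16 + (1/16)*sqrt(241), a' = -7/16 - (1/16)*sqrt(241). At the order-1 pole a set g(ρ) = (ρ - a)*f(ρ) = [-29/(6*(ρ + 2/7)**2)] / (ρ - a').
Simple pole: residue = g(a) at a = -7/16 + (1/16)*sqrt(241), which is -169099/194400 - (8595629/46850400)*sqrt(241).
List the singular points by increasing real part (a conjugate pair: the negative imaginary part first).


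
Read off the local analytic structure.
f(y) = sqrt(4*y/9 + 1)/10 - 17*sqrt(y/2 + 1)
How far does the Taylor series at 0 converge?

The radius of convergence is 2.

Branch term (-17)*sqrt(1 - y/(-2)): its argument vanishes at y = -2, a square-root branch point, modulus 2.
Branch term (1/10)*sqrt(1 - y/(-9/4)): its argument vanishes at y = -9/4, a square-root branch point, modulus 9/4.
The radius of convergence is the smallest modulus among the singular points: 2.


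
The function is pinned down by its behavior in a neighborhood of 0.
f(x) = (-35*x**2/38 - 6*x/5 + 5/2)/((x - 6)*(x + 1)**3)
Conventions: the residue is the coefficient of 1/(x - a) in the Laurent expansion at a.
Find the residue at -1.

The residue is 7193/65170.

At the order-3 pole -1 set g(x) = (x - (-1))^3*f(x) = (-35*x**2/38 - 6*x/5 + 5/2)/(x - 6).
Order-3 pole: residue = g''(a)/2; g''(-1) = 7193/32585, so the residue is 7193/65170.


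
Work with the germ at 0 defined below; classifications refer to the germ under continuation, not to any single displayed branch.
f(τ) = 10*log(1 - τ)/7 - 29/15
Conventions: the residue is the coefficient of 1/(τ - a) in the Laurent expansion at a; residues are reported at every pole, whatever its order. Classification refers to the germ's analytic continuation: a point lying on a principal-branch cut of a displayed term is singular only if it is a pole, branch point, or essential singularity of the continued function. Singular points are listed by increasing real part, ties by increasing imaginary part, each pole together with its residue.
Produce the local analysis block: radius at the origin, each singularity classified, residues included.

Branch term (10/7)*log(1 - τ/(1)): its argument vanishes at τ = 1, a logarithmic branch point, modulus 1.
The radius of convergence is the smallest modulus among the singular points: 1.

Radius of convergence at 0: 1.
At 1: a logarithmic branch point.


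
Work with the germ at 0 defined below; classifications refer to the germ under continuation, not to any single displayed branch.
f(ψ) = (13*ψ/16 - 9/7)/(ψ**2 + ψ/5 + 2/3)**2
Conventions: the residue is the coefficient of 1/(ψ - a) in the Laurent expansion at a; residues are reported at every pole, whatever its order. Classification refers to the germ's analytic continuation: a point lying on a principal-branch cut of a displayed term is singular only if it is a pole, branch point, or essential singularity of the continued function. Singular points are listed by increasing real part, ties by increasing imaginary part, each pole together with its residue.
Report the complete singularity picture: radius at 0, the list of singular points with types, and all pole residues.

Radius of convergence at 0: (1/3)*sqrt(6).
At (-1/10) - ((1/30)*sqrt(591))*i: a pole of order 2; residue -((114825/4346608)*sqrt(591))*i.
At (-1/10) + ((1/30)*sqrt(591))*i: a pole of order 2; residue ((114825/4346608)*sqrt(591))*i.


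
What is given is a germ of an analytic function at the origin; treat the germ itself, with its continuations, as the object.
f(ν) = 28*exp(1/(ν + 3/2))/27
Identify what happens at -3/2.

The exponent 1/(ν - (-3/2)) has a pole at -3/2, so exp(1/(ν - (-3/2))) takes every nonzero value near it: an essential singularity (not a pole of any order).

The point is an essential singularity.


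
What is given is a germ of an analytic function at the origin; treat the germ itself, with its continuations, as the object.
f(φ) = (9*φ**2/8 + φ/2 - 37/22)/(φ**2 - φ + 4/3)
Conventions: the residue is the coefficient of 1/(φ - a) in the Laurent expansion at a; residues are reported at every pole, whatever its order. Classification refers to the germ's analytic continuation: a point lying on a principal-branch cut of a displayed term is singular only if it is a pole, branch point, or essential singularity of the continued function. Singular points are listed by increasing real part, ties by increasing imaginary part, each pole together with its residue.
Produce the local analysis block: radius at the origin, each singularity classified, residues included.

Radius of convergence at 0: (2/3)*sqrt(3).
At (1/2) - ((1/6)*sqrt(39))*i: a pole of order 1; residue (13/16) - ((417/2288)*sqrt(39))*i.
At (1/2) + ((1/6)*sqrt(39))*i: a pole of order 1; residue (13/16) + ((417/2288)*sqrt(39))*i.


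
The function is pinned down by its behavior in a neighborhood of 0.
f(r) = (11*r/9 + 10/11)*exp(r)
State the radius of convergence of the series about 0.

The radius of convergence is infinite.

The factor exp(r) is entire and contributes no finite singular point.
The polynomial part has no poles.
No finite singular points: the Taylor series at 0 converges everywhere.


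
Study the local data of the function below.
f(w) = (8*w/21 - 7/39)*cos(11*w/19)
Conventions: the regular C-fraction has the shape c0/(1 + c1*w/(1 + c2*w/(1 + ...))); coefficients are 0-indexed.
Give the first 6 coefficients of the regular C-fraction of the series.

Taylor coefficients (expand at 0): a_0 = -7/39, a_1 = 8/21, a_2 = 847/28158, a_3 = -484/7581, a_4 = -102487/121980456, a_5 = 14641/8210223.
c0 = a_0 = -7/39. Peel one level at a time: if S = 1 + c*w/S' with S'(0) = 1, then c is the w-coefficient of S and S' = c*w/(S - 1).
S_1 = c0/f = 1 + (104/49)*w + (8099673/1733522)*w^2 + ...; c1 = 104/49.
S_2 = c1*w/(S_1 - 1) = 1 + (-8099673/3679312)*w + (980060433/5638207744)*w^2 + ...; c2 = -8099673/3679312.
S_3 = c2*w/(S_2 - 1) = 1 + (5929/75088)*w + (-175765205/35087783436)*w^2 + ...; c3 = 5929/75088.
S_4 = c3*w/(S_3 - 1) = 1 + (1541540/24299019)*w + (-77126156753360/590442324362361)*w^2 + ...; c4 = 1541540/24299019.
S_5 = c4*w/(S_4 - 1) = 1 + (2451562516/1190651931)*w + ...; c5 = 2451562516/1190651931.

The regular C-fraction coefficients are [-7/39, 104/49, -8099673/3679312, 5929/75088, 1541540/24299019, 2451562516/1190651931].
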